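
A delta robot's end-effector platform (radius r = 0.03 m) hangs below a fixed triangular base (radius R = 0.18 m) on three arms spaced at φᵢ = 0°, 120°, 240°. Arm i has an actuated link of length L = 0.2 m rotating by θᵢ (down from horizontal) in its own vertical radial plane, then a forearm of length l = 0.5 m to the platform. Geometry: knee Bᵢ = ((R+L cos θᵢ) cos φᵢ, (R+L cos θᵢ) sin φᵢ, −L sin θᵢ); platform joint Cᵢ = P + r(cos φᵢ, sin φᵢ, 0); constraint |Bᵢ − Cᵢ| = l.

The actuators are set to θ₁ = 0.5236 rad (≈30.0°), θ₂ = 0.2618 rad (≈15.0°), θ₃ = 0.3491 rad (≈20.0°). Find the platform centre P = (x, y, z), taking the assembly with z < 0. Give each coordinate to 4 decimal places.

φ1=0.0°: virtual centre (0.3232, 0.0000, -0.1000), radius l
arm 2 at φ=120.0°: ρ2 = 0.3432;  centre 2 = (-0.1716, 0.2972, -0.0518)
arm 3 at φ=240.0°: ρ3 = 0.3379;  centre 3 = (-0.1690, -0.2927, -0.0684)
eliminate P² terms by subtracting sphere 1 from 2 and 3
linear system: -0.9896x+0.5944y = 0.0060−0.0965z; -0.9843x+-0.5853y = 0.0044−0.0632z
Cramer: x(z) = -0.0053+0.0808z;  y(z) = 0.0013-0.0279z
into |P−centre ₁|² = l²: 1.0073z² + 0.1469z + -0.1321 = 0;  Δ = 0.5538;  z = -0.4423 or 0.2965 → z<0 root = -0.4423
x = -0.0410, y = 0.0136

(-0.0410, 0.0136, -0.4423)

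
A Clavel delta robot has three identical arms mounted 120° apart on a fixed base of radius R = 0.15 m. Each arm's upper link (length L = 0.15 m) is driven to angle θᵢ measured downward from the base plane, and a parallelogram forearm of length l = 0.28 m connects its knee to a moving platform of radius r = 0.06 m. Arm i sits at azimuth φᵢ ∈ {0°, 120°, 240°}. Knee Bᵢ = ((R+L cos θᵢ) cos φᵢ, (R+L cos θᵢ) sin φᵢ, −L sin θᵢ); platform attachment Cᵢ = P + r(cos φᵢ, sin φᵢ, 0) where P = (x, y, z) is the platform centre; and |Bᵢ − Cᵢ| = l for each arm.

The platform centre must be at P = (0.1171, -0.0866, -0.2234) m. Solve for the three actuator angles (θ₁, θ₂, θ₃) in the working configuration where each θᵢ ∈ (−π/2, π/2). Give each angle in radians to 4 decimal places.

θ₁ = -0.0875, θ₂ = 1.3087, θ₃ = 0.6108

φ1=0.0° → target in arm frame (0.1171, -0.0866)
  A cos θ + B sin θ = C:  -0.0271·cos θ + -0.2234·sin θ = -0.0075
  √(A²+B²)=0.2250;  θ1 = -1.6915+1.6040 ≈ -0.0875
φ2=120.0° → target in arm frame (-0.1335, -0.0581)
  A=0.2235, B=-0.2234, C=(l²−L²−A²−y'²−z²)/(2L)=-0.1579
  √(A²+B²)=0.3160;  θ2 = -0.7851+2.0938 ≈ 1.3087
rotate P by −φ3: (0.0164, 0.1447, -0.2234)
  A cos θ + B sin θ = C:  0.0736·cos θ + -0.2234·sin θ = -0.0679
  γ=atan2(-0.2234,0.0736)=-1.2527;  ψ=arccos(-0.2885)=1.8635;  θ3=γ+ψ≈0.6108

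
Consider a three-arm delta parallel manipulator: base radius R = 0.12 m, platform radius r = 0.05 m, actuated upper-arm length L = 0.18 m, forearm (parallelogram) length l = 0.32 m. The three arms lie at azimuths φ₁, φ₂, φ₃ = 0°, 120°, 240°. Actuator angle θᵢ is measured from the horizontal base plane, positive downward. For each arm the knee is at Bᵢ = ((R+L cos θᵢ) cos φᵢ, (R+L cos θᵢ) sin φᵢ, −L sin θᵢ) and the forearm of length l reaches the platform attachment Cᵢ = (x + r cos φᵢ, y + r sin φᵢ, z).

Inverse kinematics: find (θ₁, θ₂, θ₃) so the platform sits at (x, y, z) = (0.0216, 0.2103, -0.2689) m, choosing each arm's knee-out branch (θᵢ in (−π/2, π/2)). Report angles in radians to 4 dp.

rotate P by −φ1: (0.0216, 0.2103, -0.2689)
  e−x'=0.0484;  (l²−L²−(e−x')²−y'²−z²)/2L = -0.1358
  √(A²+B²)=0.2732;  θ1 = -1.3927+2.0908 ≈ 0.6981
rotate P by −φ2: (0.1713, -0.1239, -0.2689)
  e−x'=-0.1013;  (l²−L²−(e−x')²−y'²−z²)/2L = -0.0775
  θ2 = atan2(B,A) + arccos(C/0.2874) = -0.0871
arm 3 (φ=240.0°): x'=-0.1929, y'=-0.0864
  A cos θ + B sin θ = C:  0.2629·cos θ + -0.2689·sin θ = -0.2192
  θ3 = atan2(B,A) + arccos(C/0.3761) = 1.3964

θ₁ = 0.6981, θ₂ = -0.0871, θ₃ = 1.3964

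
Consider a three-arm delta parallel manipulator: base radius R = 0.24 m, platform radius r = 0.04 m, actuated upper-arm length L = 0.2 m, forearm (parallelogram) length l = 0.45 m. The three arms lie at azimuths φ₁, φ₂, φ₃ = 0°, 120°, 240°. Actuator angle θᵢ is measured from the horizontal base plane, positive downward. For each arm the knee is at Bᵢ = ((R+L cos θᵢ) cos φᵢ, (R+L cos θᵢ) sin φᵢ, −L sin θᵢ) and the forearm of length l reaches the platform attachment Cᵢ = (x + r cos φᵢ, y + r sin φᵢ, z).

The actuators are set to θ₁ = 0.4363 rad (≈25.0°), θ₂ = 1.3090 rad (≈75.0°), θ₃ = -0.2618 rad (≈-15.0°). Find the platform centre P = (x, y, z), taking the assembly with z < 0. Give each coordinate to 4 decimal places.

(0.0352, -0.1877, -0.3024)

arm 1 at φ=0.0°: ρ1 = 0.3813;  O1 = (0.3813, 0.0000, -0.0845)
φ2=120.0°: virtual centre (-0.1259, 0.2180, -0.1932), radius l
arm 3 at φ=240.0°: ρ3 = 0.3932;  O3 = (-0.1966, -0.3405, 0.0518)
|O₂|²−|O₁|² = -0.0518;  |O₃|²−|O₁|² = 0.0048
linear system: -1.0143x+0.4361y = -0.0518−-0.2173z; -1.1557x+-0.6810y = 0.0048−0.2726z
Cramer: x(z) = 0.0278-0.0244z;  y(z) = -0.0542+0.4416z
into |P−O₁|² = l²: 1.1956z² + 0.1385z + -0.0675 = 0;  Δ = 0.3419;  z = -0.3024 or 0.1866 → z<0 root = -0.3024
x = 0.0352, y = -0.1877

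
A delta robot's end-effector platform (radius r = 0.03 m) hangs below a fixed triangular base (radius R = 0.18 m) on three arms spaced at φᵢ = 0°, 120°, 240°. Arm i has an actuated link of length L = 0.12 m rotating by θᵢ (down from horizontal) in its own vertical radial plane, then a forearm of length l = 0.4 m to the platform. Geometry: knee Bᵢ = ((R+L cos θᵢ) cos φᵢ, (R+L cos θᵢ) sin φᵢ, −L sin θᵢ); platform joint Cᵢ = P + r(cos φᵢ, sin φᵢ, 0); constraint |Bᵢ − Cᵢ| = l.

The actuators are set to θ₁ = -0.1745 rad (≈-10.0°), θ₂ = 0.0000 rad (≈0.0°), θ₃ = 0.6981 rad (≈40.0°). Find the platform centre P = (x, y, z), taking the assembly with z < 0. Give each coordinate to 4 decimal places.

(0.0531, 0.0651, -0.3101)

φ1=0.0°: virtual centre (0.2682, 0.0000, 0.0208), radius l
S2 = (0.2700·cos120.0°, 0.2700·sin120.0°, 0.0000) = (-0.1350, 0.2338, 0.0000)
arm 3 at φ=240.0°: (R−r)+L cos θ3 = 0.2419;  S3 = (-0.1210, -0.2095, -0.0771)
subtract pairs → two planes through P
[-0.8064 0.4677 -0.0417]·P = 0.0005;  [-0.7783 -0.4190 -0.1959]·P = -0.0079
Cramer: x(z) = 0.0049-0.1554z;  y(z) = 0.0097-0.1789z
quadratic in z: (1.0562)z²+(0.0367)z+(-0.0902)=0, √Δ=0.6183 → z ∈ {-0.3101, 0.2753}; z = -0.3101 (taking z<0)
x = 0.0531, y = 0.0651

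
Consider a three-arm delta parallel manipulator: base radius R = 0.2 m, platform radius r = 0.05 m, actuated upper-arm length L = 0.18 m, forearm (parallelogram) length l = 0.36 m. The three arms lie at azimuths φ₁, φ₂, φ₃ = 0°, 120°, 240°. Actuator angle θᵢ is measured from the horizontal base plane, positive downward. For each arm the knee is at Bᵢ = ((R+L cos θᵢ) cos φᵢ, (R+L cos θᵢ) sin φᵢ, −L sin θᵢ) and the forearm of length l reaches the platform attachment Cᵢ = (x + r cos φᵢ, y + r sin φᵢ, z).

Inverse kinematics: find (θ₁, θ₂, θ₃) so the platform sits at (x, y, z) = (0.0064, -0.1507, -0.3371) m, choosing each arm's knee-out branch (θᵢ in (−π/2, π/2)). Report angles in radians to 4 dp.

θ₁ = 0.8729, θ₂ = 1.3965, θ₃ = 0.2616

rotate P by −φ1: (0.0064, -0.1507, -0.3371)
  e−x'=0.1436;  (l²−L²−(e−x')²−y'²−z²)/2L = -0.1660
  γ=atan2(-0.3371,0.1436)=-1.1681;  ψ=arccos(-0.4531)=2.0410;  θ1=γ+ψ≈0.8729
φ2=120.0° → target in arm frame (-0.1337, 0.0698)
  A cos θ + B sin θ = C:  0.2837·cos θ + -0.3371·sin θ = -0.2828
  γ=atan2(-0.3371,0.2837)=-0.8712;  ψ=arccos(-0.6418)=2.2676;  θ2=γ+ψ≈1.3965
rotate P by −φ3: (0.1273, 0.0809, -0.3371)
  A=0.0227, B=-0.3371, C=(l²−L²−A²−y'²−z²)/(2L)=-0.0653
  θ3 = atan2(B,A) + arccos(C/0.3379) = 0.2616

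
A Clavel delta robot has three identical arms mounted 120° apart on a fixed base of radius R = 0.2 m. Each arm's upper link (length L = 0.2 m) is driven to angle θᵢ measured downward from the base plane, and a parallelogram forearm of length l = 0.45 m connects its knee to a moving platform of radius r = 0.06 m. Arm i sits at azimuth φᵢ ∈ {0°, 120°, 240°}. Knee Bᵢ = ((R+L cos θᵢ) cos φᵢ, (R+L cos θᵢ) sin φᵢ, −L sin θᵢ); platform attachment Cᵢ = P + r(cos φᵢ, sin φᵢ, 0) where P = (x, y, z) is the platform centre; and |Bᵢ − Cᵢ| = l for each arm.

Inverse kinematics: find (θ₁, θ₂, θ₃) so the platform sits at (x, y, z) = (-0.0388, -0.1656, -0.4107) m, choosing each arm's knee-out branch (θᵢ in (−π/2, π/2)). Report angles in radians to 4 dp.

φ1=0.0° → target in arm frame (-0.0388, -0.1656)
  e−x'=0.1788;  (l²−L²−(e−x')²−y'²−z²)/2L = -0.1639
  √(A²+B²)=0.4479;  θ1 = -1.1602+1.9454 ≈ 0.7853
rotate P by −φ2: (-0.1240, 0.1164, -0.4107)
  e−x'=0.2640;  (l²−L²−(e−x')²−y'²−z²)/2L = -0.2236
  γ=atan2(-0.4107,0.2640)=-0.9995;  ψ=arccos(-0.4579)=2.0464;  θ2=γ+ψ≈1.0470
arm 3 (φ=240.0°): x'=0.1628, y'=0.0492
  A=-0.0228, B=-0.4107, C=(l²−L²−A²−y'²−z²)/(2L)=-0.0228
  θ3 = atan2(B,A) + arccos(C/0.4113) = -0.0001

θ₁ = 0.7853, θ₂ = 1.0470, θ₃ = -0.0001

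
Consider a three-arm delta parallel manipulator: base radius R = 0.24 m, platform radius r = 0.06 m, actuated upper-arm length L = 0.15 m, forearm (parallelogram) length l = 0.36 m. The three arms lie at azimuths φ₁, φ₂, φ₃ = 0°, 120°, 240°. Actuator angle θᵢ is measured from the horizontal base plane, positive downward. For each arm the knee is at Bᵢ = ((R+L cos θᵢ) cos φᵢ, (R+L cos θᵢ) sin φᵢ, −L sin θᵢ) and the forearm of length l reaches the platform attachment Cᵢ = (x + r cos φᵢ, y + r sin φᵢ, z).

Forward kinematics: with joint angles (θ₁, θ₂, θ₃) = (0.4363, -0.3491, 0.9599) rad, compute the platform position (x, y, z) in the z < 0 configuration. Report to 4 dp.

arm 1 at φ=0.0°: e+L cos θ1 = 0.3159;  centre 1 = (0.3159, 0.0000, -0.0634)
φ2=120.0°: virtual centre (-0.1605, 0.2780, 0.0513), radius l
φ3=240.0°: virtual centre (-0.1330, -0.2304, -0.1229), radius l
eliminate P² terms by subtracting sphere 1 from 2 and 3
linear system: -0.9528x+0.5559y = 0.0018−0.2294z; -0.8979x+-0.4608y = -0.0180−-0.1190z
det = 0.9382;  x = 0.0098+0.0422z,  y = 0.0200+-0.3404z
quadratic in z: (1.1176)z²+(0.0874)z+(-0.0314)=0, √Δ=0.3849 → z ∈ {-0.2113, 0.1331}; z = -0.2113 (taking z<0)
x = 0.0008, y = 0.0919

(0.0008, 0.0919, -0.2113)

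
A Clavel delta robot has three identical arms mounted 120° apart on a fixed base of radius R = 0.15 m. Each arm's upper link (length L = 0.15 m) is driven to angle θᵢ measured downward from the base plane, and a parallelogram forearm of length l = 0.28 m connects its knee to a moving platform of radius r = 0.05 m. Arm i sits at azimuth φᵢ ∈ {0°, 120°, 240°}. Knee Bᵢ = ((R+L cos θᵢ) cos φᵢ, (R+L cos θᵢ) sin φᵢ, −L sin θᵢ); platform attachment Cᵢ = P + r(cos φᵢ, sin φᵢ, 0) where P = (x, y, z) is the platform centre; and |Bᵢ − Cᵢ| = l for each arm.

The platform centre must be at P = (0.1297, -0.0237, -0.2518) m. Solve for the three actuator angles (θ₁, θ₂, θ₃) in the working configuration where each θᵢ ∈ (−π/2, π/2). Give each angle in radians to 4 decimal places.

θ₁ = 0.0005, θ₂ = 1.2217, θ₃ = 1.0469

arm 1 (φ=0.0°): x'=0.1297, y'=-0.0237
  e−x'=-0.0297;  (l²−L²−(e−x')²−y'²−z²)/2L = -0.0298
  θ1 = atan2(B,A) + arccos(C/0.2535) = 0.0005
φ2=120.0° → target in arm frame (-0.0854, -0.1005)
  A cos θ + B sin θ = C:  0.1854·cos θ + -0.2518·sin θ = -0.1732
  γ=atan2(-0.2518,0.1854)=-0.9362;  ψ=arccos(-0.5539)=2.1579;  θ2=γ+ψ≈1.2217
φ3=240.0° → target in arm frame (-0.0443, 0.1242)
  e−x'=0.1443;  (l²−L²−(e−x')²−y'²−z²)/2L = -0.1458
  θ3 = atan2(B,A) + arccos(C/0.2902) = 1.0469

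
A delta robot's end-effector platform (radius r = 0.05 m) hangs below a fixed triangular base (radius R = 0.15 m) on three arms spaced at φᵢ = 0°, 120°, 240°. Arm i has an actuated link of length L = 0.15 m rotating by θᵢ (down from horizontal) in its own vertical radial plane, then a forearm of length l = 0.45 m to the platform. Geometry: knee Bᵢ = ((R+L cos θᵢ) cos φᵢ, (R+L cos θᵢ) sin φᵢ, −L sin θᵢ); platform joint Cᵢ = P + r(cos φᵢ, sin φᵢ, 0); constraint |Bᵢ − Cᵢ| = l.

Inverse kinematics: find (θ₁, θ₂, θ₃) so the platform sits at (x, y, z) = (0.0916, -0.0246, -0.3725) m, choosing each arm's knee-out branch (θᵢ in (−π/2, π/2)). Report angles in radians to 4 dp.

θ₁ = -0.3489, θ₂ = 0.3496, θ₃ = 0.1748

φ1=0.0° → target in arm frame (0.0916, -0.0246)
  e−x'=0.0084;  (l²−L²−(e−x')²−y'²−z²)/2L = 0.1352
  θ1 = atan2(B,A) + arccos(C/0.3726) = -0.3489
rotate P by −φ2: (-0.0671, -0.0670, -0.3725)
  e−x'=0.1671;  (l²−L²−(e−x')²−y'²−z²)/2L = 0.0294
  γ=atan2(-0.3725,0.1671)=-1.1491;  ψ=arccos(0.0721)=1.4987;  θ2=γ+ψ≈0.3496
rotate P by −φ3: (-0.0245, 0.0916, -0.3725)
  A=0.1245, B=-0.3725, C=(l²−L²−A²−y'²−z²)/(2L)=0.0578
  √(A²+B²)=0.3928;  θ3 = -1.2483+1.4230 ≈ 0.1748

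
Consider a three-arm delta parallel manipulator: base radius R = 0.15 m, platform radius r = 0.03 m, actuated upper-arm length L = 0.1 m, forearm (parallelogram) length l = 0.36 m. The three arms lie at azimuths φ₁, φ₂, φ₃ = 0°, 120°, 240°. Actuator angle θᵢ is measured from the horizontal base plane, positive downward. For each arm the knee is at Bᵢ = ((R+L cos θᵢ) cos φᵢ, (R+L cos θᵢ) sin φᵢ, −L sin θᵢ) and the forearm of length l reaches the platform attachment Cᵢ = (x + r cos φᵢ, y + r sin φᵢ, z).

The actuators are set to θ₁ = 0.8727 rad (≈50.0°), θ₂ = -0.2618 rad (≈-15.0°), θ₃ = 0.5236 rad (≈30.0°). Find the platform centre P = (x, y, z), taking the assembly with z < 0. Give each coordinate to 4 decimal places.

(-0.0797, 0.0668, -0.3120)

arm 1 at φ=0.0°: (R−r)+L cos θ1 = 0.1843;  S1 = (0.1843, 0.0000, -0.0766)
arm 2 at φ=120.0°: (R−r)+L cos θ2 = 0.2166;  S2 = (-0.1083, 0.1876, 0.0259)
φ3=240.0°: virtual centre (-0.1033, -0.1789, -0.0500), radius l
eliminate P² terms by subtracting sphere 1 from 2 and 3
[-0.5851 0.3751 0.2050]·P = 0.0078;  [-0.5752 -0.3578 0.0532]·P = 0.0054
Cramer: x(z) = -0.0113+0.2195z;  y(z) = 0.0031-0.2041z
sphere 1 gives Az²+Bz+C=0 with A=1.0898, B=0.0661, C=-0.0855;  B²−4AC=0.3770;  roots -0.3120, 0.2514;  negative root z = -0.3120
x = -0.0797, y = 0.0668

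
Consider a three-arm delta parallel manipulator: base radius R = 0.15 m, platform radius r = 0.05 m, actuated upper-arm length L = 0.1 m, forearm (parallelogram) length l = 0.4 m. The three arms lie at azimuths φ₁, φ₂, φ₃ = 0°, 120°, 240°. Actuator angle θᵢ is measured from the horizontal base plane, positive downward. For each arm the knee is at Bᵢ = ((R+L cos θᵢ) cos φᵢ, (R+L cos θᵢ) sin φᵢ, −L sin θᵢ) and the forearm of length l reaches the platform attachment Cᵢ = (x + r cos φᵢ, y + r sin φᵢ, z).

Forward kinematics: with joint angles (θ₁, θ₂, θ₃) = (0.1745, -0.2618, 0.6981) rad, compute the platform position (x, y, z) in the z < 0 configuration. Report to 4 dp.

centre 1 = (0.1985·cos0.0°, 0.1985·sin0.0°, -0.0174) = (0.1985, 0.0000, -0.0174)
centre 2 = (0.1966·cos120.0°, 0.1966·sin120.0°, 0.0259) = (-0.0983, 0.1703, 0.0259)
φ3=240.0°: virtual centre (-0.0883, -0.1529, -0.0643), radius l
subtract pairs → two planes through P
[-0.5936 0.3405 0.0865]·P = -0.0004;  [-0.5736 -0.3059 -0.0938]·P = -0.0044
det = 0.3769;  x = 0.0043+-0.0146z,  y = 0.0063+-0.2794z
sphere 1 gives Az²+Bz+C=0 with A=1.0783, B=0.0369, C=-0.1219;  B²−4AC=0.5273;  roots -0.3538, 0.3196;  negative root z = -0.3538
x = 0.0094, y = 0.1052

(0.0094, 0.1052, -0.3538)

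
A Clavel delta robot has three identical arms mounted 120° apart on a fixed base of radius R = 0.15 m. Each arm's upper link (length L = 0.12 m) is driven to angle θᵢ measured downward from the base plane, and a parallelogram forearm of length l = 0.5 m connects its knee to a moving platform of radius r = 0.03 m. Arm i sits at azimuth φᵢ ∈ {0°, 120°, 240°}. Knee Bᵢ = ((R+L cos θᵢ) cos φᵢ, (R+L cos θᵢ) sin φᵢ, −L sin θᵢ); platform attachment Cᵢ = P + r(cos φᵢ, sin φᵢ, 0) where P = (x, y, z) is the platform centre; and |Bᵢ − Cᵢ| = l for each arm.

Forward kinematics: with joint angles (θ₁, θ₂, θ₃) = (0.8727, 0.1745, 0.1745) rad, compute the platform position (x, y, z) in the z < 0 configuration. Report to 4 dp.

arm 1 at φ=0.0°: ρ1 = 0.1971;  O1 = (0.1971, 0.0000, -0.0919)
arm 2 at φ=120.0°: ρ2 = 0.2382;  O2 = (-0.1191, 0.2063, -0.0208)
arm 3 at φ=240.0°: ρ3 = 0.2382;  O3 = (-0.1191, -0.2063, -0.0208)
eliminate P² terms by subtracting sphere 1 from 2 and 3
linear system: -0.6324x+0.4125y = 0.0099−0.1422z; -0.6324x+-0.4125y = 0.0099−0.1422z
Cramer: x(z) = -0.0156+0.2248z;  y(z) = 0.0000-0.0000z
into |P−O₁|² = l²: 1.0505z² + 0.0882z + -0.1963 = 0;  Δ = 0.8327;  z = -0.4763 or 0.3923 → z<0 root = -0.4763
x = -0.1227, y = 0.0000

(-0.1227, 0.0000, -0.4763)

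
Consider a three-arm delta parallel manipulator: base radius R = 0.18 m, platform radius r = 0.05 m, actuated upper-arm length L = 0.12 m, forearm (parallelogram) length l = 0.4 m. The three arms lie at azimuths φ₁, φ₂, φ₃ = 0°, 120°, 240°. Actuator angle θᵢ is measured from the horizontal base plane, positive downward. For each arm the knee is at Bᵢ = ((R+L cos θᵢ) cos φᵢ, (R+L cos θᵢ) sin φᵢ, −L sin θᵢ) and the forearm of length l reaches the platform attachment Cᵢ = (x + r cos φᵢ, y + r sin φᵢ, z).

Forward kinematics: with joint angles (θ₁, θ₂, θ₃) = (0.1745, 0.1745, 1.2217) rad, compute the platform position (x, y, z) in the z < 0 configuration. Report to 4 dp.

(0.0727, 0.1259, -0.3575)

arm 1 at φ=0.0°: ρ1 = 0.2482;  centre 1 = (0.2482, 0.0000, -0.0208)
φ2=120.0°: virtual centre (-0.1241, 0.2149, -0.0208), radius l
φ3=240.0°: virtual centre (-0.0855, -0.1481, -0.1128), radius l
subtract pairs → two planes through P
plane₁₂: -0.7445x+0.4299y+0.0000z = 0.0000
det = 0.5075;  x = 0.0170+-0.1557z,  y = 0.0294+-0.2697z
quadratic in z: (1.0970)z²+(0.0978)z+(-0.1053)=0, √Δ=0.6866 → z ∈ {-0.3575, 0.2684}; z = -0.3575 (taking z<0)
x = 0.0727, y = 0.1259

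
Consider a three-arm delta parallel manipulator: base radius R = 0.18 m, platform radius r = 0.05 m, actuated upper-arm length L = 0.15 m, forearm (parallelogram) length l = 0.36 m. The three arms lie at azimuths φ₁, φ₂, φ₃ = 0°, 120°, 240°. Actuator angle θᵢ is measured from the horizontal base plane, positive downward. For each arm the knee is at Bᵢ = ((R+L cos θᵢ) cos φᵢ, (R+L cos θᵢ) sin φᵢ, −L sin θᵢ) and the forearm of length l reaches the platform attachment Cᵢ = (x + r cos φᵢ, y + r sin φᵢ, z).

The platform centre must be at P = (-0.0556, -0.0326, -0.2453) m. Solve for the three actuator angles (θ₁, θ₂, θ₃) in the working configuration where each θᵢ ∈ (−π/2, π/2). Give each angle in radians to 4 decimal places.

θ₁ = 0.5237, θ₂ = 0.1745, θ₃ = -0.2612

φ1=0.0° → target in arm frame (-0.0556, -0.0326)
  A cos θ + B sin θ = C:  0.1856·cos θ + -0.2453·sin θ = 0.0381
  √(A²+B²)=0.3076;  θ1 = -0.9231+1.4467 ≈ 0.5237
rotate P by −φ2: (-0.0004, 0.0645, -0.2453)
  A cos θ + B sin θ = C:  0.1304·cos θ + -0.2453·sin θ = 0.0859
  θ2 = atan2(B,A) + arccos(C/0.2778) = 0.1745
rotate P by −φ3: (0.0560, -0.0319, -0.2453)
  A=0.0740, B=-0.2453, C=(l²−L²−A²−y'²−z²)/(2L)=0.1348
  θ3 = atan2(B,A) + arccos(C/0.2562) = -0.2612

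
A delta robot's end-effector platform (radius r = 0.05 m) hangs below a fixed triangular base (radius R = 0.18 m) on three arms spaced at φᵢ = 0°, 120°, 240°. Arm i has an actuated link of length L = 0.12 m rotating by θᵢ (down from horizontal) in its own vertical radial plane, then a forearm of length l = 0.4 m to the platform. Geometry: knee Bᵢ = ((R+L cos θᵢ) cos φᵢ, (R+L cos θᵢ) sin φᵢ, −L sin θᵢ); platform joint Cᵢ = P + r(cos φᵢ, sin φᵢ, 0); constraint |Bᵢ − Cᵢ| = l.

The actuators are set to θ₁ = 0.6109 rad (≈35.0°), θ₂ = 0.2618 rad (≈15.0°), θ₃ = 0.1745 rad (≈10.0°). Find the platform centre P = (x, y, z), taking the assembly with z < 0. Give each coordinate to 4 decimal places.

φ1=0.0°: virtual centre (0.2283, 0.0000, -0.0688), radius l
arm 2 at φ=120.0°: e+L cos θ2 = 0.2459;  S2 = (-0.1230, 0.2130, -0.0311)
arm 3 at φ=240.0°: e+L cos θ3 = 0.2482;  S3 = (-0.1241, -0.2149, -0.0208)
eliminate P² terms by subtracting sphere 1 from 2 and 3
[-0.7025 0.4259 0.0755]·P = 0.0046;  [-0.7048 -0.4299 0.0960]·P = 0.0052
Cramer: x(z) = -0.0069+0.1218z;  y(z) = -0.0007+0.0236z
into |P−S₁|² = l²: 1.0154z² + 0.0803z + -0.0999 = 0;  Δ = 0.4123;  z = -0.3557 or 0.2766 → z<0 root = -0.3557
x = -0.0503, y = -0.0091

(-0.0503, -0.0091, -0.3557)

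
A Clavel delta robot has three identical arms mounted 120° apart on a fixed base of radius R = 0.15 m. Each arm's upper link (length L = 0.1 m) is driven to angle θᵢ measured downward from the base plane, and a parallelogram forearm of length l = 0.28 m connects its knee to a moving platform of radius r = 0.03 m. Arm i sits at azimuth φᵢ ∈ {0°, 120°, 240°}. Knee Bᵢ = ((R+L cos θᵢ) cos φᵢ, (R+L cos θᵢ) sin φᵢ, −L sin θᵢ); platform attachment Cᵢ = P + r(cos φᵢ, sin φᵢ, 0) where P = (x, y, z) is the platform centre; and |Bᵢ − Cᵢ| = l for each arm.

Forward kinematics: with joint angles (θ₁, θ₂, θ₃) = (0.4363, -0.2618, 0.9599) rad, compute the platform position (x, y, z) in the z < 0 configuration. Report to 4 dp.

(0.0001, 0.0797, -0.2087)

O1 = (0.2106·cos0.0°, 0.2106·sin0.0°, -0.0423) = (0.2106, 0.0000, -0.0423)
O2 = (0.2166·cos120.0°, 0.2166·sin120.0°, 0.0259) = (-0.1083, 0.1876, 0.0259)
O3 = (0.1774·cos240.0°, 0.1774·sin240.0°, -0.0819) = (-0.0887, -0.1536, -0.0819)
subtract pairs → two planes through P
plane₁₂: -0.6379x+0.3751y+0.1363z = 0.0014
det = 0.4205;  x = 0.0061+0.0288z,  y = 0.0141+-0.3143z
into |P−O₁|² = l²: 1.0996z² + 0.0638z + -0.0346 = 0;  Δ = 0.1561;  z = -0.2087 or 0.1506 → z<0 root = -0.2087
x = 0.0001, y = 0.0797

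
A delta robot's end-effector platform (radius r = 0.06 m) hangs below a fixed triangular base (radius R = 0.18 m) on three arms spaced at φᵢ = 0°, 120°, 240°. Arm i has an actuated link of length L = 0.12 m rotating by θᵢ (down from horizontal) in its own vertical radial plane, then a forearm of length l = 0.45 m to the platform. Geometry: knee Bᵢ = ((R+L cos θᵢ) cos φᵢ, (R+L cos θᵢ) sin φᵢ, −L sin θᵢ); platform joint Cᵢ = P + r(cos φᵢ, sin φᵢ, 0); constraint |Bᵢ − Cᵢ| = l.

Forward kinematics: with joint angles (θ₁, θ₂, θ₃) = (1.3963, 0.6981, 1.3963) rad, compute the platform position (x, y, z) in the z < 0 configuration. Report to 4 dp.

(-0.0525, 0.0909, -0.5142)

arm 1 at φ=0.0°: ρ1 = 0.1408;  centre 1 = (0.1408, 0.0000, -0.1182)
φ2=120.0°: virtual centre (-0.1060, 0.1835, -0.0771), radius l
centre 3 = (0.1408·cos240.0°, 0.1408·sin240.0°, -0.1182) = (-0.0704, -0.1220, -0.1182)
subtract pairs → two planes through P
[-0.4936 0.3671 0.0821]·P = 0.0171;  [-0.4225 -0.2439 0.0000]·P = 0.0000
Cramer: x(z) = -0.0151+0.0727z;  y(z) = 0.0262-0.1259z
quadratic in z: (1.0211)z²+(0.2071)z+(-0.1635)=0, √Δ=0.8431 → z ∈ {-0.5142, 0.3114}; z = -0.5142 (taking z<0)
x = -0.0525, y = 0.0909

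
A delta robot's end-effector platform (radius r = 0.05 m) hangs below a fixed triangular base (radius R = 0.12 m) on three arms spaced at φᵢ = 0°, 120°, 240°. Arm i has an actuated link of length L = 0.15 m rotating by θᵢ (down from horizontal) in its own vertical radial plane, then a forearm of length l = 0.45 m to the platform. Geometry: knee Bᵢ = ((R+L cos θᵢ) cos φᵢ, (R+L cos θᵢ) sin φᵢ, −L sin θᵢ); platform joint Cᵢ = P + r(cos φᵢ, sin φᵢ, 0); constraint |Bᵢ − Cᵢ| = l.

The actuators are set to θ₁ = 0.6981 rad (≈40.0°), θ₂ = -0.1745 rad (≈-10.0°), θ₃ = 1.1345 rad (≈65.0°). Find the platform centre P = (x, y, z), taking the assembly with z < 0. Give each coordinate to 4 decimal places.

(-0.0290, 0.2361, -0.4143)

centre 1 = (0.1849·cos0.0°, 0.1849·sin0.0°, -0.0964) = (0.1849, 0.0000, -0.0964)
arm 2 at φ=120.0°: ρ2 = 0.2177;  centre 2 = (-0.1089, 0.1886, 0.0260)
arm 3 at φ=240.0°: ρ3 = 0.1334;  centre 3 = (-0.0667, -0.1155, -0.1359)
subtract pairs → two planes through P
[-0.5875 0.3771 0.2449]·P = 0.0046;  [-0.5032 -0.2310 -0.0791]·P = -0.0072
det = 0.3255;  x = 0.0051+0.0822z,  y = 0.0201+-0.5213z
sphere 1 gives Az²+Bz+C=0 with A=1.2786, B=0.1423, C=-0.1605;  B²−4AC=0.8409;  roots -0.4143, 0.3030;  negative root z = -0.4143
x = -0.0290, y = 0.2361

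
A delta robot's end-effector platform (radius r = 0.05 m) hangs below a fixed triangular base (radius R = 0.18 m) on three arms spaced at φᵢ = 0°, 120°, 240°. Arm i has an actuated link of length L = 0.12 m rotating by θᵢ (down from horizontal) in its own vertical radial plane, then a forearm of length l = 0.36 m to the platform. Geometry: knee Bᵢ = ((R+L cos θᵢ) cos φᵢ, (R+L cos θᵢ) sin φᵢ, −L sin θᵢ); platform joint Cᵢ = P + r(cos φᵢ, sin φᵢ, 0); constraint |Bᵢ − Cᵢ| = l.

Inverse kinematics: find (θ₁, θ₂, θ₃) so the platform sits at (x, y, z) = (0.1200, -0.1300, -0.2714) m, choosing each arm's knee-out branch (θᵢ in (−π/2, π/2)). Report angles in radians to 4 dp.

rotate P by −φ1: (0.1200, -0.1300, -0.2714)
  A=0.0100, B=-0.2714, C=(l²−L²−A²−y'²−z²)/(2L)=0.1023
  γ=atan2(-0.2714,0.0100)=-1.5340;  ψ=arccos(0.3765)=1.1848;  θ1=γ+ψ≈-0.3492
arm 2 (φ=120.0°): x'=-0.1726, y'=-0.0389
  A=0.3026, B=-0.2714, C=(l²−L²−A²−y'²−z²)/(2L)=-0.2147
  γ=atan2(-0.2714,0.3026)=-0.7311;  ψ=arccos(-0.5282)=2.1273;  θ2=γ+ψ≈1.3962
arm 3 (φ=240.0°): x'=0.0526, y'=0.1689
  A=0.0774, B=-0.2714, C=(l²−L²−A²−y'²−z²)/(2L)=0.0292
  √(A²+B²)=0.2822;  θ3 = -1.2929+1.4671 ≈ 0.1741

θ₁ = -0.3492, θ₂ = 1.3962, θ₃ = 0.1741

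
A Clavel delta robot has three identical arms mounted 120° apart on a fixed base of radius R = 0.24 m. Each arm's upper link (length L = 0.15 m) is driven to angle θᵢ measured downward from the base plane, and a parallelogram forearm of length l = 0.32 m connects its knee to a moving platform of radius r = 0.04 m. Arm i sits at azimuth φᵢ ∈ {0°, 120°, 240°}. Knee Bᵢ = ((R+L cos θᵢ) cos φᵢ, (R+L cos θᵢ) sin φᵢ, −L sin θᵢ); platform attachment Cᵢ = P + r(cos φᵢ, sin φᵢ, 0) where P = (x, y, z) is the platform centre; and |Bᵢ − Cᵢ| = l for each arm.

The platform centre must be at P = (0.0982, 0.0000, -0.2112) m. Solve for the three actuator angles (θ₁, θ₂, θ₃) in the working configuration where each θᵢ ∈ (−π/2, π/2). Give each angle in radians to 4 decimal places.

θ₁ = 0.0868, θ₂ = 1.2218, θ₃ = 1.2218

arm 1 (φ=0.0°): x'=0.0982, y'=0.0000
  e−x'=0.1018;  (l²−L²−(e−x')²−y'²−z²)/2L = 0.0831
  θ1 = atan2(B,A) + arccos(C/0.2345) = 0.0868
rotate P by −φ2: (-0.0491, -0.0850, -0.2112)
  A cos θ + B sin θ = C:  0.2491·cos θ + -0.2112·sin θ = -0.1133
  θ2 = atan2(B,A) + arccos(C/0.3266) = 1.2218
φ3=240.0° → target in arm frame (-0.0491, 0.0850)
  A=0.2491, B=-0.2112, C=(l²−L²−A²−y'²−z²)/(2L)=-0.1133
  θ3 = atan2(B,A) + arccos(C/0.3266) = 1.2218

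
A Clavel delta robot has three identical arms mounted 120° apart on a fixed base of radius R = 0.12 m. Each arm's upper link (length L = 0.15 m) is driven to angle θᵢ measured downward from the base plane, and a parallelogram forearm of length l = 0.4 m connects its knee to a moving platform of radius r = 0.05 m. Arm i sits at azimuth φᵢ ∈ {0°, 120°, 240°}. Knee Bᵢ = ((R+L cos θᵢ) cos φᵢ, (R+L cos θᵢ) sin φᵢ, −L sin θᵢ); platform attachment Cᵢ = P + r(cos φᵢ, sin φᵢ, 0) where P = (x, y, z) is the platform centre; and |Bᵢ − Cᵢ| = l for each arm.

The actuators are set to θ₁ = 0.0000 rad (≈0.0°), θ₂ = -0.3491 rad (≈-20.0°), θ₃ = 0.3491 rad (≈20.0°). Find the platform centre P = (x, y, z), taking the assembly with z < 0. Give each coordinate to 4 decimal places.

(0.0019, 0.0907, -0.3228)

S1 = (0.2200·cos0.0°, 0.2200·sin0.0°, 0.0000) = (0.2200, 0.0000, 0.0000)
arm 2 at φ=120.0°: ρ2 = 0.2110;  S2 = (-0.1055, 0.1827, 0.0513)
S3 = (0.2110·cos240.0°, 0.2110·sin240.0°, -0.0513) = (-0.1055, -0.1827, -0.0513)
subtract pairs → two planes through P
[-0.6510 0.3654 0.1026]·P = -0.0013;  [-0.6510 -0.3654 -0.1026]·P = -0.0013
det = 0.4757;  x = 0.0019+0.0000z,  y = 0.0000+-0.2808z
into |P−S₁|² = l²: 1.0789z² + 0.0000z + -0.1125 = 0;  Δ = 0.4853;  z = -0.3228 or 0.3228 → z<0 root = -0.3228
x = 0.0019, y = 0.0907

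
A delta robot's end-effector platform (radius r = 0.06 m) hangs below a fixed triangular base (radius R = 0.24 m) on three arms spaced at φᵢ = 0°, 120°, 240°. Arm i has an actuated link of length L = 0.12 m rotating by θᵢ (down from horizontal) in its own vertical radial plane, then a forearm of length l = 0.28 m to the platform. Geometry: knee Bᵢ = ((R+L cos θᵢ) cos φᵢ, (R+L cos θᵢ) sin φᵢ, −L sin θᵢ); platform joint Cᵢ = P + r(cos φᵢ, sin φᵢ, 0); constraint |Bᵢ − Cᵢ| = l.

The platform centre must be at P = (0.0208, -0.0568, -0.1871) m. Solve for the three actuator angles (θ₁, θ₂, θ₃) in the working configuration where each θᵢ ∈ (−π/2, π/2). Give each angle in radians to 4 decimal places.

θ₁ = 0.6978, θ₂ = 1.3094, θ₃ = 0.5236

φ1=0.0° → target in arm frame (0.0208, -0.0568)
  A cos θ + B sin θ = C:  0.1592·cos θ + -0.1871·sin θ = 0.0018
  γ=atan2(-0.1871,0.1592)=-0.8658;  ψ=arccos(0.0072)=1.5636;  θ1=γ+ψ≈0.6978
φ2=120.0° → target in arm frame (-0.0596, 0.0104)
  A=0.2396, B=-0.1871, C=(l²−L²−A²−y'²−z²)/(2L)=-0.1188
  θ2 = atan2(B,A) + arccos(C/0.3040) = 1.3094
arm 3 (φ=240.0°): x'=0.0388, y'=0.0464
  A cos θ + B sin θ = C:  0.1412·cos θ + -0.1871·sin θ = 0.0287
  √(A²+B²)=0.2344;  θ3 = -0.9243+1.4479 ≈ 0.5236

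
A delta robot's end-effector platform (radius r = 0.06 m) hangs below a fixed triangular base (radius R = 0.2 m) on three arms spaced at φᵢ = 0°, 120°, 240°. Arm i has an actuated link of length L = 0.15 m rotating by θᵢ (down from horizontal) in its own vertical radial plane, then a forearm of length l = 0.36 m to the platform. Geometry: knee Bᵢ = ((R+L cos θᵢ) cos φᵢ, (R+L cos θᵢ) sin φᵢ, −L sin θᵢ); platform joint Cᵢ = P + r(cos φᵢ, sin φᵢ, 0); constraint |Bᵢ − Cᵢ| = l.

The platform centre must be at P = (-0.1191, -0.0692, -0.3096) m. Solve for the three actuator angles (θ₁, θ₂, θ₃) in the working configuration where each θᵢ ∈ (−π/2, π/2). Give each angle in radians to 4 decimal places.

θ₁ = 1.2215, θ₂ = 0.6980, θ₃ = 0.0003

φ1=0.0° → target in arm frame (-0.1191, -0.0692)
  A=0.2591, B=-0.3096, C=(l²−L²−A²−y'²−z²)/(2L)=-0.2022
  √(A²+B²)=0.4037;  θ1 = -0.8740+2.0955 ≈ 1.2215
rotate P by −φ2: (-0.0004, 0.1377, -0.3096)
  e−x'=0.1404;  (l²−L²−(e−x')²−y'²−z²)/2L = -0.0914
  √(A²+B²)=0.3399;  θ2 = -1.1451+1.8431 ≈ 0.6980
rotate P by −φ3: (0.1195, -0.0685, -0.3096)
  e−x'=0.0205;  (l²−L²−(e−x')²−y'²−z²)/2L = 0.0204
  θ3 = atan2(B,A) + arccos(C/0.3103) = 0.0003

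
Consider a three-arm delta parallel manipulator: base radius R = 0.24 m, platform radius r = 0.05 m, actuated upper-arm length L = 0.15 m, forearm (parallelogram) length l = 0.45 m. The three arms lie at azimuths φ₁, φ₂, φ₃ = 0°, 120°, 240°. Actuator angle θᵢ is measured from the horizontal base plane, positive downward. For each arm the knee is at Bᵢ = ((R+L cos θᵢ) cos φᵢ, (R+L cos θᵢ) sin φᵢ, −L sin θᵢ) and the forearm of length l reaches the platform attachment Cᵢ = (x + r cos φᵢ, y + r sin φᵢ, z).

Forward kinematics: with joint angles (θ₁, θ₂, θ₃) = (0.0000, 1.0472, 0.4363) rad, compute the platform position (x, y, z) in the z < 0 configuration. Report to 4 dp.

S1 = (0.3400·cos0.0°, 0.3400·sin0.0°, 0.0000) = (0.3400, 0.0000, 0.0000)
S2 = (0.2650·cos120.0°, 0.2650·sin120.0°, -0.1299) = (-0.1325, 0.2295, -0.1299)
φ3=240.0°: virtual centre (-0.1630, -0.2823, -0.0634), radius l
|S₂|²−|S₁|² = -0.0285;  |S₃|²−|S₁|² = -0.0053
linear system: -0.9450x+0.4590y = -0.0285−-0.2598z; -1.0059x+-0.5646y = -0.0053−-0.1268z
det = 0.9952;  x = 0.0186+-0.2058z,  y = -0.0237+0.1422z
quadratic in z: (1.0626)z²+(0.1256)z+(-0.0987)=0, √Δ=0.6596 → z ∈ {-0.3695, 0.2513}; z = -0.3695 (taking z<0)
x = 0.0947, y = -0.0763

(0.0947, -0.0763, -0.3695)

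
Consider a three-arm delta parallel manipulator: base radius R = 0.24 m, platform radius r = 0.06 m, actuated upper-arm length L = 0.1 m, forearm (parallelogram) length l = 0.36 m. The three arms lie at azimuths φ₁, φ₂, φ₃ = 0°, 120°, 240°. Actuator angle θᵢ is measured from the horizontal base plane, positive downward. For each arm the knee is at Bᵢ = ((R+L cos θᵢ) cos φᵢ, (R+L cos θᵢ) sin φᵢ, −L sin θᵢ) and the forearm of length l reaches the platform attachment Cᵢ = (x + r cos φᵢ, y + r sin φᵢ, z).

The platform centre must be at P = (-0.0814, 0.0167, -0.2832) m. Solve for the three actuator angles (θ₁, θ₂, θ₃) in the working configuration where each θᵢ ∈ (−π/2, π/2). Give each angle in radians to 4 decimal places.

θ₁ = 1.1341, θ₂ = 0.0870, θ₃ = 0.3489

arm 1 (φ=0.0°): x'=-0.0814, y'=0.0167
  e−x'=0.2614;  (l²−L²−(e−x')²−y'²−z²)/2L = -0.1461
  √(A²+B²)=0.3854;  θ1 = -0.8254+1.9595 ≈ 1.1341
φ2=120.0° → target in arm frame (0.0552, 0.0621)
  e−x'=0.1248;  (l²−L²−(e−x')²−y'²−z²)/2L = 0.0998
  θ2 = atan2(B,A) + arccos(C/0.3095) = 0.0870
φ3=240.0° → target in arm frame (0.0262, -0.0788)
  e−x'=0.1538;  (l²−L²−(e−x')²−y'²−z²)/2L = 0.0477
  γ=atan2(-0.2832,0.1538)=-1.0734;  ψ=arccos(0.1480)=1.4223;  θ3=γ+ψ≈0.3489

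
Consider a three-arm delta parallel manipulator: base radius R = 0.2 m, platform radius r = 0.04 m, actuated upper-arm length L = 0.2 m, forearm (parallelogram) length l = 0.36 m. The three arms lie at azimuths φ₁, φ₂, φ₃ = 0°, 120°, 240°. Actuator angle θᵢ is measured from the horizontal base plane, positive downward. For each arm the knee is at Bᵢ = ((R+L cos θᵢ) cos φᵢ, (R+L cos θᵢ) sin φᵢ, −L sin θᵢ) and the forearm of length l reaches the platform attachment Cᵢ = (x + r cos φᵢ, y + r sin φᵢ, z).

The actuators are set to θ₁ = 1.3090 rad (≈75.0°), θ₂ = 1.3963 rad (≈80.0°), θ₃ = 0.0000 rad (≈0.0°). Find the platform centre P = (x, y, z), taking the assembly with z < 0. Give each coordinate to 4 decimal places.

centre 1 = (0.2118·cos0.0°, 0.2118·sin0.0°, -0.1932) = (0.2118, 0.0000, -0.1932)
centre 2 = (0.1947·cos120.0°, 0.1947·sin120.0°, -0.1970) = (-0.0974, 0.1686, -0.1970)
centre 3 = (0.3600·cos240.0°, 0.3600·sin240.0°, 0.0000) = (-0.1800, -0.3118, 0.0000)
|centre ₂|²−|centre ₁|² = -0.0055;  |centre ₃|²−|centre ₁|² = 0.0474
[-0.6182 0.3373 -0.0076]·P = -0.0055;  [-0.7835 -0.6235 0.3864]·P = 0.0474
det = 0.6498;  x = -0.0194+0.1933z,  y = -0.0517+0.3767z
quadratic in z: (1.1793)z²+(0.2580)z+(-0.0362)=0, √Δ=0.4871 → z ∈ {-0.3159, 0.0971}; z = -0.3159 (taking z<0)
x = -0.0805, y = -0.1707

(-0.0805, -0.1707, -0.3159)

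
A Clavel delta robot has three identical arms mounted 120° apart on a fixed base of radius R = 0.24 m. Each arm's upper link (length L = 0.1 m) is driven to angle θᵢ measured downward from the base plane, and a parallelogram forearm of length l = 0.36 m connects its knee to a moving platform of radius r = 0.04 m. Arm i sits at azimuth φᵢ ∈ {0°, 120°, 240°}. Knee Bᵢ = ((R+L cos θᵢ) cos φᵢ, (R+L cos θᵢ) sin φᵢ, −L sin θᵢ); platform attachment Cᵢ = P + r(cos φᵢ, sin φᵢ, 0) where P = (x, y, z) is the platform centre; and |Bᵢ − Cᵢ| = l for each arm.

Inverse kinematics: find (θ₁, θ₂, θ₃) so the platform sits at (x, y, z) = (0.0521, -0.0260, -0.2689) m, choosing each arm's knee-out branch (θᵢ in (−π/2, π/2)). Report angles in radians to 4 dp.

rotate P by −φ1: (0.0521, -0.0260, -0.2689)
  e−x'=0.1479;  (l²−L²−(e−x')²−y'²−z²)/2L = 0.1237
  γ=atan2(-0.2689,0.1479)=-1.0679;  ψ=arccos(0.4031)=1.1559;  θ1=γ+ψ≈0.0879
rotate P by −φ2: (-0.0486, -0.0321, -0.2689)
  e−x'=0.2486;  (l²−L²−(e−x')²−y'²−z²)/2L = -0.0776
  √(A²+B²)=0.3662;  θ2 = -0.8247+1.7844 ≈ 0.9597
φ3=240.0° → target in arm frame (-0.0035, 0.0581)
  A=0.2035, B=-0.2689, C=(l²−L²−A²−y'²−z²)/(2L)=0.0124
  γ=atan2(-0.2689,0.2035)=-0.9229;  ψ=arccos(0.0369)=1.5339;  θ3=γ+ψ≈0.6110

θ₁ = 0.0879, θ₂ = 0.9597, θ₃ = 0.6110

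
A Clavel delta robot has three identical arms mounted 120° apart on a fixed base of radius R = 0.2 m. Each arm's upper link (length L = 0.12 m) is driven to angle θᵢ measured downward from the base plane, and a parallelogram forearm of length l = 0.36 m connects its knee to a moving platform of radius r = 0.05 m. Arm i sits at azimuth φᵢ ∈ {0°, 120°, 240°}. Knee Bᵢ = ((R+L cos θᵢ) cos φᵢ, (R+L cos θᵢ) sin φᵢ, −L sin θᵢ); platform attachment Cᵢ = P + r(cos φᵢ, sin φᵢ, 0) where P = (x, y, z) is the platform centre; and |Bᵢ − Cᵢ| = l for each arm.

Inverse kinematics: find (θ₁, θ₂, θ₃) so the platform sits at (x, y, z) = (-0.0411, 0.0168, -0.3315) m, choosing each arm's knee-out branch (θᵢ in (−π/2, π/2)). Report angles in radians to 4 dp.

arm 1 (φ=0.0°): x'=-0.0411, y'=0.0168
  e−x'=0.1911;  (l²−L²−(e−x')²−y'²−z²)/2L = -0.1312
  √(A²+B²)=0.3826;  θ1 = -1.0479+1.9208 ≈ 0.8730
φ2=120.0° → target in arm frame (0.0351, 0.0272)
  e−x'=0.1149;  (l²−L²−(e−x')²−y'²−z²)/2L = -0.0360
  γ=atan2(-0.3315,0.1149)=-1.2371;  ψ=arccos(-0.1025)=1.6735;  θ2=γ+ψ≈0.4364
rotate P by −φ3: (0.0060, -0.0440, -0.3315)
  A=0.1440, B=-0.3315, C=(l²−L²−A²−y'²−z²)/(2L)=-0.0723
  θ3 = atan2(B,A) + arccos(C/0.3614) = 0.6113

θ₁ = 0.8730, θ₂ = 0.4364, θ₃ = 0.6113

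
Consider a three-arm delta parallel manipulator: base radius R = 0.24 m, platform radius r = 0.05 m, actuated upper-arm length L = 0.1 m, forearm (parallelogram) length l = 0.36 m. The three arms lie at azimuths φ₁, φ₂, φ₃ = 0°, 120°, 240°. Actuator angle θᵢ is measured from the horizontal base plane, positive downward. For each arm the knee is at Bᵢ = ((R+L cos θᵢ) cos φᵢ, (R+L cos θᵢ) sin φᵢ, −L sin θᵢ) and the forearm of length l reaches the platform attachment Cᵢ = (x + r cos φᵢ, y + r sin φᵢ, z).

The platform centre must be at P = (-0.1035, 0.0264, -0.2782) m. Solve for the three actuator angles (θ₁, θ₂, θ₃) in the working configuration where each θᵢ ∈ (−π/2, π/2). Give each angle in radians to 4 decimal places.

θ₁ = 1.3968, θ₂ = 0.0005, θ₃ = 0.4366

rotate P by −φ1: (-0.1035, 0.0264, -0.2782)
  e−x'=0.2935;  (l²−L²−(e−x')²−y'²−z²)/2L = -0.2232
  θ1 = atan2(B,A) + arccos(C/0.4044) = 1.3968
arm 2 (φ=120.0°): x'=0.0746, y'=0.0764
  e−x'=0.1154;  (l²−L²−(e−x')²−y'²−z²)/2L = 0.1152
  √(A²+B²)=0.3012;  θ2 = -1.1776+1.1781 ≈ 0.0005
rotate P by −φ3: (0.0289, -0.1028, -0.2782)
  e−x'=0.1611;  (l²−L²−(e−x')²−y'²−z²)/2L = 0.0284
  √(A²+B²)=0.3215;  θ3 = -1.0459+1.4825 ≈ 0.4366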